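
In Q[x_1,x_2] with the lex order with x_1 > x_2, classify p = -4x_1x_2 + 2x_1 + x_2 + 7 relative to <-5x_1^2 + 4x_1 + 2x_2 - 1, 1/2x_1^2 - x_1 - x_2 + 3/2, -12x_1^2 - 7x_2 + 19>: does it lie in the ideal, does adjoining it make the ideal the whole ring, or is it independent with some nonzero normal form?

Adjoining -4x_1x_2 + 2x_1 + x_2 + 7 makes the ideal the whole ring: the system is inconsistent.

First compute the reduced Gröbner basis of I by Buchberger's algorithm.
f_1 = -5x_1^2 + 4x_1 + 2x_2 - 1, LT = x_1^2.
f_2 = 1/2x_1^2 - x_1 - x_2 + 3/2, LT = x_1^2.
f_3 = -12x_1^2 - 7x_2 + 19, LT = x_1^2.

S(f_1,f_2): lcm = x_1^2. S = 6/5x_1 + 8/5x_2 - 14/5.
  leading term x_1: no divisor's leading term divides it; move 6/5x_1 to the remainder.
  leading term x_2: no divisor's leading term divides it; move 8/5x_2 to the remainder.
  leading term 1: no divisor's leading term divides it; move -14/5 to the remainder.
  remainder 6/5x_1 + 8/5x_2 - 14/5 ≠ 0; add h_4 = 6/5x_1 + 8/5x_2 - 14/5 to the basis.

S(f_1,f_3): lcm = x_1^2. S = -4/5x_1 - 59/60x_2 + 107/60.
  leading term x_1: subtract (-2/3)·h_4 from -4/5x_1 - 59/60x_2 + 107/60 → 1/12x_2 - 1/12
  leading term x_2: no divisor's leading term divides it; move 1/12x_2 to the remainder.
  leading term 1: no divisor's leading term divides it; move -1/12 to the remainder.
  remainder 1/12x_2 - 1/12 ≠ 0; add h_5 = 1/12x_2 - 1/12 to the basis.

The other S-polynomials (S(f_2,f_3), S(f_1,h_4), S(f_2,h_4), S(f_3,h_4), S(f_1,h_5), S(f_2,h_5), S(f_3,h_5), S(h_4,h_5)) all reduce to 0 modulo the current basis, so we have a Gröbner basis.
Inter-reduce: drop elements whose leading term is divisible by another's, tail-reduce, and make monic.
Reduced Gröbner basis: {x_1 - 1, x_2 - 1}.
Label its elements g_1 = x_1 - 1, g_2 = x_2 - 1.

Reduce p = -4x_1x_2 + 2x_1 + x_2 + 7 modulo G:
  leading term x_1x_2: subtract (-4x_2)·g_1 from -4x_1x_2 + 2x_1 + x_2 + 7 → 2x_1 - 3x_2 + 7
  leading term x_1: subtract (2)·g_1 from 2x_1 - 3x_2 + 7 → -3x_2 + 9
  leading term x_2: subtract (-3)·g_2 from -3x_2 + 9 → 6
  leading term 1: no divisor's leading term divides it; move 6 to the remainder.
  normal form = 6.
The normal form is nonzero, so p ∉ I. Since p minus its normal form lies in I, I + (p) = I + (r) where r = 6; decide whether this ideal is the whole ring.
Here r = 6 is a nonzero constant, hence a unit: 1 ∈ I + (p), the Gröbner basis of I + (p) is {1}, and the enlarged system has no common solution — adjoining p is inconsistent.

Ideal membership is decidable via reduction modulo a Gröbner basis.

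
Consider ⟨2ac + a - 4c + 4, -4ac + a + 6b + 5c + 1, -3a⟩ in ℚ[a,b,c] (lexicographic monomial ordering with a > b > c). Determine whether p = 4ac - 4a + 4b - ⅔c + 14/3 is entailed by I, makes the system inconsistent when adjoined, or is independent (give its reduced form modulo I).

First compute the reduced Gröbner basis of I by Buchberger's algorithm.
f_1 = 2ac + a - 4c + 4, LT = ac.
f_2 = -4ac + a + 6b + 5c + 1, LT = ac.
f_3 = -3a, LT = a.

S(f_1,f_2): lcm = ac. S = ¾a + 3/2b - ¾c + 9/4.
  leading term a: subtract (-¼)·f_3 from ¾a + 3/2b - ¾c + 9/4 → 3/2b - ¾c + 9/4
  leading term b: no divisor's leading term divides it; move 3/2b to the remainder.
  leading term c: no divisor's leading term divides it; move -¾c to the remainder.
  leading term 1: no divisor's leading term divides it; move 9/4 to the remainder.
  remainder 3/2b - ¾c + 9/4 ≠ 0; add h_4 = 3/2b - ¾c + 9/4 to the basis.

S(f_1,f_3): lcm = ac. S = ½a - 2c + 2.
  leading term a: subtract (-⅙)·f_3 from ½a - 2c + 2 → -2c + 2
  leading term c: no divisor's leading term divides it; move -2c to the remainder.
  leading term 1: no divisor's leading term divides it; move 2 to the remainder.
  remainder -2c + 2 ≠ 0; add h_5 = -2c + 2 to the basis.

S(f_2,f_3): lcm = ac. S = -¼a - 3/2b - 5/4c - ¼.
  leading term a: subtract (1/12)·f_3 from -¼a - 3/2b - 5/4c - ¼ → -3/2b - 5/4c - ¼
  leading term b: subtract (-1)·h_4 from -3/2b - 5/4c - ¼ → -2c + 2
  leading term c: subtract (1)·h_5 from -2c + 2 → 0
  remainder 0.

S(f_1,h_4): leading monomials are coprime, so the S-polynomial reduces to 0 (Buchberger's first criterion).
S(f_2,h_4): leading monomials are coprime, so the S-polynomial reduces to 0 (Buchberger's first criterion).
S(f_3,h_4): leading monomials are coprime, so the S-polynomial reduces to 0 (Buchberger's first criterion).
S(f_1,h_5): lcm = ac. S = 3/2a - 2c + 2.
  leading term a: subtract (-½)·f_3 from 3/2a - 2c + 2 → -2c + 2
  leading term c: subtract (1)·h_5 from -2c + 2 → 0
  remainder 0.

S(f_2,h_5): lcm = ac. S = ¾a - 3/2b - 5/4c - ¼.
  leading term a: subtract (-¼)·f_3 from ¾a - 3/2b - 5/4c - ¼ → -3/2b - 5/4c - ¼
  leading term b: subtract (-1)·h_4 from -3/2b - 5/4c - ¼ → -2c + 2
  leading term c: subtract (1)·h_5 from -2c + 2 → 0
  remainder 0.

S(f_3,h_5): leading monomials are coprime, so the S-polynomial reduces to 0 (Buchberger's first criterion).
S(h_4,h_5): leading monomials are coprime, so the S-polynomial reduces to 0 (Buchberger's first criterion).
Every S-polynomial of the final basis reduces to 0, so we have a Gröbner basis.
Inter-reduce: drop elements whose leading term is divisible by another's, tail-reduce, and make monic.
Reduced Gröbner basis: {a, b + 1, c - 1}.
Label its elements g_1 = a, g_2 = b + 1, g_3 = c - 1.

Reduce p = 4ac - 4a + 4b - ⅔c + 14/3 modulo G:
  leading term ac: subtract (4c)·g_1 from 4ac - 4a + 4b - ⅔c + 14/3 → -4a + 4b - ⅔c + 14/3
  leading term a: subtract (-4)·g_1 from -4a + 4b - ⅔c + 14/3 → 4b - ⅔c + 14/3
  leading term b: subtract (4)·g_2 from 4b - ⅔c + 14/3 → -⅔c + ⅔
  leading term c: subtract (-⅔)·g_3 from -⅔c + ⅔ → 0
  normal form = 0.
Since the normal form is 0, p ∈ I.

4ac - 4a + 4b - ⅔c + 14/3 lies in I (it reduces to 0).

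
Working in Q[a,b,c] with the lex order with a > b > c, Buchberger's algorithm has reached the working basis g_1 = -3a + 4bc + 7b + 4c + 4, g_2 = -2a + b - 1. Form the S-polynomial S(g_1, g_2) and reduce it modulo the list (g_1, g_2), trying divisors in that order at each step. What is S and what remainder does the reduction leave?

S(g_1, g_2) = -4/3bc - 11/6b - 4/3c - 11/6; remainder on division = -4/3bc - 11/6b - 4/3c - 11/6.

lcm(LM(g_1), LM(g_2)) = a.
S = (lcm/LT(g_1))·g_1 − (lcm/LT(g_2))·g_2 = -4/3bc - 11/6b - 4/3c - 11/6.
Reduce S modulo (g_1, g_2) in that order:
  leading term bc: no divisor's leading term divides it; move -4/3bc to the remainder.
  leading term b: no divisor's leading term divides it; move -11/6b to the remainder.
  leading term c: no divisor's leading term divides it; move -4/3c to the remainder.
  leading term 1: no divisor's leading term divides it; move -11/6 to the remainder.
The remainder -4/3bc - 11/6b - 4/3c - 11/6 is nonzero, so it would be added as the next basis element.
An S-polynomial is built so that the two leading terms cancel; whether anything survives reduction is exactly the Gröbner-basis criterion.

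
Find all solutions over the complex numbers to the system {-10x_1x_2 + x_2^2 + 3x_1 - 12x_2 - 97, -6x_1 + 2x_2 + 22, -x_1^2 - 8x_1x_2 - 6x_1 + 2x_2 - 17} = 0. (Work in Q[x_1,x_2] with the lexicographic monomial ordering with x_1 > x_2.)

{(3, -2)}

Compute a lex Gröbner basis by Buchberger's algorithm.
f_1 = -10x_1x_2 + 3x_1 + x_2^2 - 12x_2 - 97, LT = x_1x_2.
f_2 = -6x_1 + 2x_2 + 22, LT = x_1.
f_3 = -x_1^2 - 8x_1x_2 - 6x_1 + 2x_2 - 17, LT = x_1^2.

S(f_1,f_2): lcm = x_1x_2. S = -3/10x_1 + 7/30x_2^2 + 73/15x_2 + 97/10.
  reduce S modulo (f_1, f_2, f_3):
  remainder 7/30x_2^2 + 143/30x_2 + 43/5 ≠ 0; add h_4 = 7/30x_2^2 + 143/30x_2 + 43/5 to the basis.

S(f_1,f_3): lcm = x_1^2x_2. S = -3/10x_1^2 - 81/10x_1x_2^2 - 24/5x_1x_2 + 97/10x_1 + 2x_2^2 - 17x_2.
  reduce S modulo (f_1, f_2, f_3, h_4):
  remainder -67639/147x_2 - 135278/147 ≠ 0; add h_5 = -67639/147x_2 - 135278/147 to the basis.

The other S-polynomials (S(f_2,f_3), S(f_1,h_4), S(f_2,h_4), S(f_3,h_4), S(f_1,h_5), S(f_2,h_5), S(f_3,h_5), S(h_4,h_5)) all reduce to 0 modulo the current basis, so we have a Gröbner basis.
Inter-reduce: drop elements whose leading term is divisible by another's, tail-reduce, and make monic.
Reduced Gröbner basis: {x_1 - 3, x_2 + 2}.

A lex Gröbner basis eliminates variables successively. Here x_2 + 2 depends only on x_2, with roots {-2}; lifting each root through the earlier basis elements recovers the full solutions.
  x_2 = -2: the earlier basis element becomes x_1 - 3 = 0, giving x_1 = 3 — point (3, -2).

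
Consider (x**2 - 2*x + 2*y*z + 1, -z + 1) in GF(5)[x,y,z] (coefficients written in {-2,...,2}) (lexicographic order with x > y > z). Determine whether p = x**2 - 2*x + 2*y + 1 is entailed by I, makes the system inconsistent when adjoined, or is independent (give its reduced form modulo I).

First compute the reduced Gröbner basis of I by Buchberger's algorithm.
f_1 = x**2 - 2*x + 2*y*z + 1, LT = x**2.
f_2 = -z + 1, LT = z.

S(f_1,f_2): leading monomials are coprime, so the S-polynomial reduces to 0 (Buchberger's first criterion).
Every S-polynomial of the final basis reduces to 0, so we have a Gröbner basis.
Inter-reduce: drop elements whose leading term is divisible by another's, tail-reduce, and make monic.
Reduced Gröbner basis: {x**2 - 2*x + 2*y + 1, z - 1}.
Label its elements g_1 = x**2 - 2*x + 2*y + 1, g_2 = z - 1.

Reduce p = x**2 - 2*x + 2*y + 1 modulo G:
  leading term x**2: subtract (1)·g_1 from x**2 - 2*x + 2*y + 1 → 0
  normal form = 0.
Since the normal form is 0, p ∈ I.

x**2 - 2*x + 2*y + 1 lies in I (it reduces to 0).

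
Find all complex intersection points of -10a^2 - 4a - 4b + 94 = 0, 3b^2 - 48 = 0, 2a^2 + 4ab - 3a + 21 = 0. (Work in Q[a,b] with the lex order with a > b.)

{(-3, 4)}

Compute a lex Gröbner basis by Buchberger's algorithm.
f_1 = -10a^2 - 4a - 4b + 94, LT = a^2.
f_2 = 3b^2 - 48, LT = b^2.
f_3 = 2a^2 + 4ab - 3a + 21, LT = a^2.

S(f_1,f_3): lcm = a^2. S = -2ab + 19/10a + 2/5b - 199/10.
  reduce S modulo (f_1, f_2, f_3):
  remainder -2ab + 19/10a + 2/5b - 199/10 ≠ 0; add h_4 = -2ab + 19/10a + 2/5b - 199/10 to the basis.

S(f_1,h_4): lcm = a^2b. S = 19/20a^2 + 3/5ab - 199/20a + 2/5b^2 - 47/5b.
  reduce S modulo (f_1, f_2, f_3, h_4):
  remainder -244/25a - 483/50b + 234/25 ≠ 0; add h_5 = -244/25a - 483/50b + 234/25 to the basis.

S(f_2,h_4): lcm = ab^2. S = 19/20ab - 16a + 1/5b^2 - 199/20b.
  reduce S modulo (f_1, f_2, f_3, h_4, h_5):
  remainder 3317/640b - 3317/160 ≠ 0; add h_6 = 3317/640b - 3317/160 to the basis.

The other S-polynomials (S(f_1,f_2), S(f_2,f_3), S(f_3,h_4), S(f_1,h_5), S(f_2,h_5), S(f_3,h_5), S(h_4,h_5), S(f_1,h_6), S(f_2,h_6), S(f_3,h_6), S(h_4,h_6), S(h_5,h_6)) all reduce to 0 modulo the current basis, so we have a Gröbner basis.
Inter-reduce: drop elements whose leading term is divisible by another's, tail-reduce, and make monic.
Reduced Gröbner basis: {a + 3, b - 4}.

Since the basis is lex-ordered, b - 4 is univariate in b. Its roots are {4}. Back-substituting each root into the other basis elements fixes the other coordinates.
  b = 4: the earlier basis element becomes a + 3 = 0, giving a = -3 — point (-3, 4).
This is the nonlinear analogue of row-reducing a linear system.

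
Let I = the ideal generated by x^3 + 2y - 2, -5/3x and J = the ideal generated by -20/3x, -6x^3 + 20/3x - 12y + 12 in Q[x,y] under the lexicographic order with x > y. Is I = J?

Two ideals are equal iff their reduced Gröbner bases coincide (the reduced basis is unique for a fixed ordering).
Buchberger on the first generating set:
f_1 = x^3 + 2y - 2, LT = x^3.
f_2 = -5/3x, LT = x.

S(f_1,f_2): lcm = x^3. S = 2y - 2.
  reduce S modulo (f_1, f_2):
  remainder 2y - 2 ≠ 0; add g_3 = 2y - 2 to the basis.

The other S-polynomials (S(f_1,g_3), S(f_2,g_3)) all reduce to 0 modulo the current basis, so we have a Gröbner basis.
Inter-reduce: drop elements whose leading term is divisible by another's, tail-reduce, and make monic.
Reduced Gröbner basis: {x, y - 1}.

Buchberger on the second generating set:
h_1 = -20/3x, LT = x.
h_2 = -6x^3 + 20/3x - 12y + 12, LT = x^3.

S(h_1,h_2): lcm = x^3. S = 10/9x - 2y + 2.
  reduce S modulo (h_1, h_2):
  remainder -2y + 2 ≠ 0; add k_3 = -2y + 2 to the basis.

The other S-polynomials (S(h_1,k_3), S(h_2,k_3)) all reduce to 0 modulo the current basis, so we have a Gröbner basis.
Inter-reduce: drop elements whose leading term is divisible by another's, tail-reduce, and make monic.
Reduced Gröbner basis: {x, y - 1}.

The two bases agree; hence the ideals are identical.

Yes, the ideals are equal.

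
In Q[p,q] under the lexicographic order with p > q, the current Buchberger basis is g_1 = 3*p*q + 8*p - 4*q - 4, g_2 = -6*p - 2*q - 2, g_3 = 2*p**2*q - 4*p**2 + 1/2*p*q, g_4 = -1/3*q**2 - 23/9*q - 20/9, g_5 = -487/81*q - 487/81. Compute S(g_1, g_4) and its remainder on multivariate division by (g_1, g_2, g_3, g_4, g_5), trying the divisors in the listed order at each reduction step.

lcm(LM(g_1), LM(g_4)) = p*q**2.
S = (lcm/LT(g_1))·g_1 − (lcm/LT(g_4))·g_4 = -5*p*q - 20/3*p - 4/3*q**2 - 4/3*q.
Reduce S modulo (g_1, g_2, g_3, g_4, g_5) in that order:
  leading term p*q: subtract (-5/3)·g_1 from -5*p*q - 20/3*p - 4/3*q**2 - 4/3*q → 20/3*p - 4/3*q**2 - 8*q - 20/3
  leading term p: subtract (-10/9)·g_2 from 20/3*p - 4/3*q**2 - 8*q - 20/3 → -4/3*q**2 - 92/9*q - 80/9
  leading term q**2: subtract (4)·g_4 from -4/3*q**2 - 92/9*q - 80/9 → 0
The remainder is 0, so this S-polynomial contributes no new basis element.

S(g_1, g_4) = -5*p*q - 20/3*p - 4/3*q**2 - 4/3*q; remainder on division = 0.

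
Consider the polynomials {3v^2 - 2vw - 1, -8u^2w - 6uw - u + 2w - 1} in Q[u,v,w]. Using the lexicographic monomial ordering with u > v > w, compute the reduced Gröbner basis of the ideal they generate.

G = {u^2w + 3/4uw + 1/8u - 1/4w + 1/8, v^2 - 2/3vw - 1/3}

f_1 = 3v^2 - 2vw - 1, LT = v^2.
f_2 = -8u^2w - 6uw - u + 2w - 1, LT = u^2w.

The S-polynomials (S(f_1,f_2)) all reduce to 0 modulo the current basis, so we have a Gröbner basis.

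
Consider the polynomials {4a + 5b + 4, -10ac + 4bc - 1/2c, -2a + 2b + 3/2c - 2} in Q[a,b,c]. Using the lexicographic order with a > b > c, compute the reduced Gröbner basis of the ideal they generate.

f_1 = 4a + 5b + 4, LT = a.
f_2 = -10ac + 4bc - 1/2c, LT = ac.
f_3 = -2a + 2b + 3/2c - 2, LT = a.

S(f_1,f_2): lcm = ac. S = 33/20bc + 19/20c.
  leading term bc: no divisor's leading term divides it; move 33/20bc to the remainder.
  leading term c: no divisor's leading term divides it; move 19/20c to the remainder.
  remainder 33/20bc + 19/20c ≠ 0; add g_4 = 33/20bc + 19/20c to the basis.

S(f_1,f_3): lcm = a. S = 9/4b + 3/4c.
  leading term b: no divisor's leading term divides it; move 9/4b to the remainder.
  leading term c: no divisor's leading term divides it; move 3/4c to the remainder.
  remainder 9/4b + 3/4c ≠ 0; add g_5 = 9/4b + 3/4c to the basis.

S(f_2,f_3): lcm = ac. S = 3/5bc + 3/4c^2 - 19/20c.
  leading term bc: subtract (4/11)·g_4 from 3/5bc + 3/4c^2 - 19/20c → 3/4c^2 - 57/44c
  leading term c^2: no divisor's leading term divides it; move 3/4c^2 to the remainder.
  leading term c: no divisor's leading term divides it; move -57/44c to the remainder.
  remainder 3/4c^2 - 57/44c ≠ 0; add g_6 = 3/4c^2 - 57/44c to the basis.

S(f_1,g_4): leading monomials are coprime, so the S-polynomial reduces to 0 (Buchberger's first criterion).
S(f_2,g_4): lcm = abc. S = -19/33ac - 2/5b^2c + 1/20bc.
  leading term ac: subtract (-19/132c)·f_1 from -19/33ac - 2/5b^2c + 1/20bc → -2/5b^2c + 127/165bc + 19/33c
  leading term b^2c: subtract (-8/33b)·g_4 from -2/5b^2c + 127/165bc + 19/33c → bc + 19/33c
  leading term bc: subtract (20/33)·g_4 from bc + 19/33c → 0
  remainder 0.

S(f_3,g_4): leading monomials are coprime, so the S-polynomial reduces to 0 (Buchberger's first criterion).
S(f_1,g_5): leading monomials are coprime, so the S-polynomial reduces to 0 (Buchberger's first criterion).
S(f_2,g_5): leading monomials are coprime, so the S-polynomial reduces to 0 (Buchberger's first criterion).
S(f_3,g_5): leading monomials are coprime, so the S-polynomial reduces to 0 (Buchberger's first criterion).
S(g_4,g_5): lcm = bc. S = -1/3c^2 + 19/33c.
  leading term c^2: subtract (-4/9)·g_6 from -1/3c^2 + 19/33c → 0
  remainder 0.

S(f_1,g_6): leading monomials are coprime, so the S-polynomial reduces to 0 (Buchberger's first criterion).
S(f_2,g_6): lcm = ac^2. S = 19/11ac - 2/5bc^2 + 1/20c^2.
  leading term ac: subtract (19/44c)·f_1 from 19/11ac - 2/5bc^2 + 1/20c^2 → -2/5bc^2 - 95/44bc + 1/20c^2 - 19/11c
  leading term bc^2: subtract (-8/33c)·g_4 from -2/5bc^2 - 95/44bc + 1/20c^2 - 19/11c → -95/44bc + 37/132c^2 - 19/11c
  leading term bc: subtract (-475/363)·g_4 from -95/44bc + 37/132c^2 - 19/11c → 37/132c^2 - 703/1452c
  leading term c^2: subtract (37/99)·g_6 from 37/132c^2 - 703/1452c → 0
  remainder 0.

S(f_3,g_6): leading monomials are coprime, so the S-polynomial reduces to 0 (Buchberger's first criterion).
S(g_4,g_6): lcm = bc^2. S = 19/11bc + 19/33c^2.
  leading term bc: subtract (380/363)·g_4 from 19/11bc + 19/33c^2 → 19/33c^2 - 361/363c
  leading term c^2: subtract (76/99)·g_6 from 19/33c^2 - 361/363c → 0
  remainder 0.

S(g_5,g_6): leading monomials are coprime, so the S-polynomial reduces to 0 (Buchberger's first criterion).
Every S-polynomial of the final basis reduces to 0, so we have a Gröbner basis.
Inter-reduce: drop elements whose leading term is divisible by another's, tail-reduce, and make monic.

G = {a - 5/12c + 1, b + 1/3c, c^2 - 19/11c}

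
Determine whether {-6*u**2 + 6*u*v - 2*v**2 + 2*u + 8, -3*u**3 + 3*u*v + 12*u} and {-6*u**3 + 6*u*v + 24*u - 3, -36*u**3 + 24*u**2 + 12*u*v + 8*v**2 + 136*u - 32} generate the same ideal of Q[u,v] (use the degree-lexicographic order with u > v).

No, the ideals differ.

Equality of ideals is decidable: compute both reduced Gröbner bases (unique for the ordering) and check whether they agree.
Buchberger on the first generating set:
f_1 = -6*u**2 + 6*u*v - 2*v**2 + 2*u + 8, LT = u**2.
f_2 = -3*u**3 + 3*u*v + 12*u, LT = u**3.

S(f_1,f_2): lcm = u**3. S = -u**2*v + 1/3*u*v**2 - 1/3*u**2 + u*v + 8/3*u.
  reduce S modulo (f_1, f_2):
  remainder -2/3*u*v**2 + 1/3*v**3 + 1/3*u*v + 1/9*v**2 + 23/9*u - 4/3*v - 4/9 ≠ 0; add g_3 = -2/3*u*v**2 + 1/3*v**3 + 1/3*u*v + 1/9*v**2 + 23/9*u - 4/3*v - 4/9 to the basis.

S(f_1,g_3): lcm = u**2*v**2. S = -1/2*u*v**3 + 1/3*v**4 + 1/2*u**2*v - 1/6*u*v**2 + 23/6*u**2 - 2*u*v - 4/3*v**2 - 2/3*u.
  reduce S modulo (f_1, f_2, g_3):
  remainder 1/12*v**4 - 5/24*v**3 + 1/8*u*v - 115/72*v**2 + 67/72*u + 5/6*v + 91/18 ≠ 0; add g_4 = 1/12*v**4 - 5/24*v**3 + 1/8*u*v - 115/72*v**2 + 67/72*u + 5/6*v + 91/18 to the basis.

The other S-polynomials (S(f_2,g_3), S(f_1,g_4), S(f_2,g_4), S(g_3,g_4)) all reduce to 0 modulo the current basis, so we have a Gröbner basis.
Inter-reduce: drop elements whose leading term is divisible by another's, tail-reduce, and make monic.
Reduced Gröbner basis: {v**4 - 5/2*v**3 + 3/2*u*v - 115/6*v**2 + 67/6*u + 10*v + 182/3, u*v**2 - 1/2*v**3 - 1/2*u*v - 1/6*v**2 - 23/6*u + 2*v + 2/3, u**2 - u*v + 1/3*v**2 - 1/3*u - 4/3}.

Buchberger on the second generating set:
h_1 = -6*u**3 + 6*u*v + 24*u - 3, LT = u**3.
h_2 = -36*u**3 + 24*u**2 + 12*u*v + 8*v**2 + 136*u - 32, LT = u**3.

S(h_1,h_2): lcm = u**3. S = 2/3*u**2 - 2/3*u*v + 2/9*v**2 - 2/9*u - 7/18.
  reduce S modulo (h_1, h_2):
  remainder 2/3*u**2 - 2/3*u*v + 2/9*v**2 - 2/9*u - 7/18 ≠ 0; add k_3 = 2/3*u**2 - 2/3*u*v + 2/9*v**2 - 2/9*u - 7/18 to the basis.

S(h_1,k_3): lcm = u**3. S = u**2*v - 1/3*u*v**2 + 1/3*u**2 - u*v - 41/12*u + 1/2.
  reduce S modulo (h_1, h_2, k_3):
  remainder 2/3*u*v**2 - 1/3*v**3 - 1/3*u*v - 1/9*v**2 - 119/36*u + 7/12*v + 25/36 ≠ 0; add k_4 = 2/3*u*v**2 - 1/3*v**3 - 1/3*u*v - 1/9*v**2 - 119/36*u + 7/12*v + 25/36 to the basis.

S(h_1,k_4): lcm = u**3*v**2. S = 1/2*u**2*v**3 + 1/2*u**3*v + 1/6*u**2*v**2 - u*v**3 + 119/24*u**3 - 7/8*u**2*v - 4*u*v**2 - 25/24*u**2 + 1/2*v**2.
  reduce S modulo (h_1, h_2, k_3, k_4):
  remainder 1/12*v**5 - 13/72*v**4 - 91/96*v**3 + 365/144*u*v + 193/432*v**2 + 32239/3456*u + 563/384*v - 3293/3456 ≠ 0; add k_5 = 1/12*v**5 - 13/72*v**4 - 91/96*v**3 + 365/144*u*v + 193/432*v**2 + 32239/3456*u + 563/384*v - 3293/3456 to the basis.

S(k_3,k_4): lcm = u**2*v**2. S = -1/2*u*v**3 + 1/3*v**4 + 1/2*u**2*v - 1/6*u*v**2 + 119/24*u**2 - 7/8*u*v - 7/12*v**2 - 25/24*u.
  reduce S modulo (h_1, h_2, k_3, k_4, k_5):
  remainder 1/12*v**4 - 5/24*v**3 + 29/16*u*v - 257/144*v**2 + 295/288*u + 71/96*v + 101/36 ≠ 0; add k_6 = 1/12*v**4 - 5/24*v**3 + 29/16*u*v - 257/144*v**2 + 295/288*u + 71/96*v + 101/36 to the basis.

The other S-polynomials (S(h_2,k_3), S(h_2,k_4), S(h_1,k_5), S(h_2,k_5), S(k_3,k_5), S(k_4,k_5), S(h_1,k_6), S(h_2,k_6), S(k_3,k_6), S(k_4,k_6), S(k_5,k_6)) all reduce to 0 modulo the current basis, so we have a Gröbner basis.
Inter-reduce: drop elements whose leading term is divisible by another's, tail-reduce, and make monic.
Reduced Gröbner basis: {v**4 - 5/2*v**3 + 87/4*u*v - 257/12*v**2 + 295/24*u + 71/8*v + 101/3, u*v**2 - 1/2*v**3 - 1/2*u*v - 1/6*v**2 - 119/24*u + 7/8*v + 25/24, u**2 - u*v + 1/3*v**2 - 1/3*u - 7/12}.

Since the reduced bases disagree, the two ideals are not the same.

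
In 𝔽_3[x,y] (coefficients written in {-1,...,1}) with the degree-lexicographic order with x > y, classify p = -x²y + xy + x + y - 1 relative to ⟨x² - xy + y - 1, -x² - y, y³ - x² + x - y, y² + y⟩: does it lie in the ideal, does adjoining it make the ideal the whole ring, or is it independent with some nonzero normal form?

First compute the reduced Gröbner basis of I by Buchberger's algorithm.
f_1 = x² - xy + y - 1, LT = x².
f_2 = -x² - y, LT = x².
f_3 = y³ - x² + x - y, LT = y³.
f_4 = y² + y, LT = y².

S(f_1,f_2): lcm = x². S = -xy - 1.
  reduce S modulo (f_1, f_2, f_3, f_4):
  remainder -xy - 1 ≠ 0; add h_5 = -xy - 1 to the basis.

S(f_3,f_4): lcm = y³. S = -x² - y² + x - y.
  reduce S modulo (f_1, f_2, f_3, f_4, h_5):
  remainder x + y ≠ 0; add h_6 = x + y to the basis.

S(f_1,h_5): lcm = x²y. S = -xy² + y² - x - y.
  reduce S modulo (f_1, f_2, f_3, f_4, h_5, h_6):
  remainder -y - 1 ≠ 0; add h_7 = -y - 1 to the basis.

The other S-polynomials (S(f_1,f_3), S(f_1,f_4), S(f_2,f_3), S(f_2,f_4), S(f_2,h_5), S(f_3,h_5), S(f_4,h_5), S(f_1,h_6), S(f_2,h_6), S(f_3,h_6), S(f_4,h_6), S(h_5,h_6), S(f_1,h_7), S(f_2,h_7), S(f_3,h_7), S(f_4,h_7), S(h_5,h_7), S(h_6,h_7)) all reduce to 0 modulo the current basis, so we have a Gröbner basis.
Inter-reduce: drop elements whose leading term is divisible by another's, tail-reduce, and make monic.
Reduced Gröbner basis: {x - 1, y + 1}.
Label its elements g_1 = x - 1, g_2 = y + 1.

Reduce p = -x²y + xy + x + y - 1 modulo G:
  leading term x²y: subtract (-xy)·g_1 from -x²y + xy + x + y - 1 → x + y - 1
  leading term x: subtract (1)·g_1 from x + y - 1 → y
  leading term y: subtract (1)·g_2 from y → -1
  leading term 1: no divisor's leading term divides it; move -1 to the remainder.
  normal form = -1.
The normal form is nonzero, so p ∉ I. Since p minus its normal form lies in I, I + (p) = I + (r) where r = -1; decide whether this ideal is the whole ring.
Here r = -1 is a nonzero constant, hence a unit: 1 ∈ I + (p), the Gröbner basis of I + (p) is {1}, and the enlarged system has no common solution — adjoining p is inconsistent.

Adjoining -x²y + xy + x + y - 1 makes the ideal the whole ring: the system is inconsistent.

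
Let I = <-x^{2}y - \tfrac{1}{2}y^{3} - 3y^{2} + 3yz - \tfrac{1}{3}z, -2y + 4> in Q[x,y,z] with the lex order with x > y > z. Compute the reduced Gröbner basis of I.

f_1 = -x^{2}y - \tfrac{1}{2}y^{3} - 3y^{2} + 3yz - \tfrac{1}{3}z, LT = x^{2}y.
f_2 = -2y + 4, LT = y.

S(f_1,f_2): lcm = x^{2}y. S = 2x^{2} + \tfrac{1}{2}y^{3} + 3y^{2} - 3yz + \tfrac{1}{3}z.
  reduce S modulo (f_1, f_2):
  remainder 2x^{2} - \tfrac{17}{3}z + 16 ≠ 0; add g_3 = 2x^{2} - \tfrac{17}{3}z + 16 to the basis.

The other S-polynomials (S(f_1,g_3), S(f_2,g_3)) all reduce to 0 modulo the current basis, so we have a Gröbner basis.
Inter-reduce: drop elements whose leading term is divisible by another's, tail-reduce, and make monic.

G = {x^{2} - \tfrac{17}{6}z + 8, y - 2}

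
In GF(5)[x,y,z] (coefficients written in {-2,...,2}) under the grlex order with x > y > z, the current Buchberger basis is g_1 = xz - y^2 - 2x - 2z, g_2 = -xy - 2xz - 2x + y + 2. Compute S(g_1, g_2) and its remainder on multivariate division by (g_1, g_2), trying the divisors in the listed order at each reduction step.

S(g_1, g_2) = -2xz^2 - y^3 - 2xy - 2xz - yz + 2z; remainder on division = -y^3 - 2y^2z - 2y^2 - yz + z^2 - 2y - 2z + 1.

lcm(LM(g_1), LM(g_2)) = xyz.
S = (lcm/LT(g_1))·g_1 − (lcm/LT(g_2))·g_2 = -2xz^2 - y^3 - 2xy - 2xz - yz + 2z.
Reduce S modulo (g_1, g_2) in that order:
  leading term xz^2: subtract (-2z)·g_1 from -2xz^2 - y^3 - 2xy - 2xz - yz + 2z → -y^3 - 2y^2z - 2xy - xz - yz + z^2 + 2z
  leading term y^3: no divisor's leading term divides it; move -y^3 to the remainder.
  leading term y^2z: no divisor's leading term divides it; move -2y^2z to the remainder.
  leading term xy: subtract (2)·g_2 from -2xy - xz - yz + z^2 + 2z → -2xz - yz + z^2 - x - 2y + 2z + 1
  leading term xz: subtract (-2)·g_1 from -2xz - yz + z^2 - x - 2y + 2z + 1 → -2y^2 - yz + z^2 - 2y - 2z + 1
  leading term y^2: no divisor's leading term divides it; move -2y^2 to the remainder.
  leading term yz: no divisor's leading term divides it; move -yz to the remainder.
  leading term z^2: no divisor's leading term divides it; move z^2 to the remainder.
  leading term y: no divisor's leading term divides it; move -2y to the remainder.
  leading term z: no divisor's leading term divides it; move -2z to the remainder.
  leading term 1: no divisor's leading term divides it; move 1 to the remainder.
The remainder -y^3 - 2y^2z - 2y^2 - yz + z^2 - 2y - 2z + 1 is nonzero, so it would be added as the next basis element.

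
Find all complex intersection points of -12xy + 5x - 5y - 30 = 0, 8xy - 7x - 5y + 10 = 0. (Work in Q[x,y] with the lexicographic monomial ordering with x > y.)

{(10/11, -8/5), (-5, 1)}

Compute a lex Gröbner basis by Buchberger's algorithm.
f_1 = -12xy + 5x - 5y - 30, LT = xy.
f_2 = 8xy - 7x - 5y + 10, LT = xy.

S(f_1,f_2): lcm = xy. S = 11/24x + 25/24y + 5/4.
  leading term x: no divisor's leading term divides it; move 11/24x to the remainder.
  leading term y: no divisor's leading term divides it; move 25/24y to the remainder.
  leading term 1: no divisor's leading term divides it; move 5/4 to the remainder.
  remainder 11/24x + 25/24y + 5/4 ≠ 0; add h_3 = 11/24x + 25/24y + 5/4 to the basis.

S(f_1,h_3): lcm = xy. S = -5/12x - 25/11y^2 - 305/132y + 5/2.
  leading term x: subtract (-10/11)·h_3 from -5/12x - 25/11y^2 - 305/132y + 5/2 → -25/11y^2 - 15/11y + 40/11
  leading term y^2: no divisor's leading term divides it; move -25/11y^2 to the remainder.
  leading term y: no divisor's leading term divides it; move -15/11y to the remainder.
  leading term 1: no divisor's leading term divides it; move 40/11 to the remainder.
  remainder -25/11y^2 - 15/11y + 40/11 ≠ 0; add h_4 = -25/11y^2 - 15/11y + 40/11 to the basis.

S(f_2,h_3): lcm = xy. S = -7/8x - 25/11y^2 - 295/88y + 5/4.
  leading term x: subtract (-21/11)·h_3 from -7/8x - 25/11y^2 - 295/88y + 5/4 → -25/11y^2 - 15/11y + 40/11
  leading term y^2: subtract (1)·h_4 from -25/11y^2 - 15/11y + 40/11 → 0
  remainder 0.

S(f_1,h_4): lcm = xy^2. S = -61/60xy + 8/5x + 5/12y^2 + 5/2y.
  leading term xy: subtract (61/720)·f_1 from -61/60xy + 8/5x + 5/12y^2 + 5/2y → 847/720x + 5/12y^2 + 421/144y + 61/24
  leading term x: subtract (77/30)·h_3 from 847/720x + 5/12y^2 + 421/144y + 61/24 → 5/12y^2 + 1/4y - 2/3
  leading term y^2: subtract (-11/60)·h_4 from 5/12y^2 + 1/4y - 2/3 → 0
  remainder 0.

S(f_2,h_4): lcm = xy^2. S = -59/40xy + 8/5x - 5/8y^2 + 5/4y.
  leading term xy: subtract (59/480)·f_1 from -59/40xy + 8/5x - 5/8y^2 + 5/4y → 473/480x - 5/8y^2 + 179/96y + 59/16
  leading term x: subtract (43/20)·h_3 from 473/480x - 5/8y^2 + 179/96y + 59/16 → -5/8y^2 - 3/8y + 1
  leading term y^2: subtract (11/40)·h_4 from -5/8y^2 - 3/8y + 1 → 0
  remainder 0.

S(h_3,h_4): leading monomials are coprime, so the S-polynomial reduces to 0 (Buchberger's first criterion).
Every S-polynomial of the final basis reduces to 0, so we have a Gröbner basis.
Inter-reduce: drop elements whose leading term is divisible by another's, tail-reduce, and make monic.
Reduced Gröbner basis: {x + 25/11y + 30/11, y^2 + 3/5y - 8/5}.

A lex Gröbner basis eliminates variables successively. Here y^2 + 3/5y - 8/5 depends only on y, with roots {-8/5, 1}; lifting each root through the earlier basis elements recovers the full solutions.
  y = -8/5: the earlier basis element becomes x - 10/11 = 0, giving x = 10/11 — point (10/11, -8/5).
  y = 1: the earlier basis element becomes x + 5 = 0, giving x = -5 — point (-5, 1).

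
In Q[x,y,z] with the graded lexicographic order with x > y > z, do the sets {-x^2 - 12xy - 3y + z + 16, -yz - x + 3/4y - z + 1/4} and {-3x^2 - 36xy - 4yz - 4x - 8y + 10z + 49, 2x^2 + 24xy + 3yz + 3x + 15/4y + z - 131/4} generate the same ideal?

Equality of ideals is decidable: compute both reduced Gröbner bases (unique for the ordering) and check whether they agree.
Buchberger on the first generating set:
f_1 = -x^2 - 12xy - 3y + z + 16, LT = x^2.
f_2 = -yz - x + 3/4y - z + 1/4, LT = yz.

The S-polynomials (S(f_1,f_2)) all reduce to 0 modulo the current basis, so we have a Gröbner basis.
Inter-reduce: drop elements whose leading term is divisible by another's, tail-reduce, and make monic.
Reduced Gröbner basis: {x^2 + 12xy + 3y - z - 16, yz + x - 3/4y + z - 1/4}.

Buchberger on the second generating set:
h_1 = -3x^2 - 36xy - 4yz - 4x - 8y + 10z + 49, LT = x^2.
h_2 = 2x^2 + 24xy + 3yz + 3x + 15/4y + z - 131/4, LT = x^2.

S(h_1,h_2): lcm = x^2. S = -1/6yz - 1/6x + 19/24y - 23/6z + 1/24.
  leading term yz: no divisor's leading term divides it; move -1/6yz to the remainder.
  leading term x: no divisor's leading term divides it; move -1/6x to the remainder.
  leading term y: no divisor's leading term divides it; move 19/24y to the remainder.
  leading term z: no divisor's leading term divides it; move -23/6z to the remainder.
  leading term 1: no divisor's leading term divides it; move 1/24 to the remainder.
  remainder -1/6yz - 1/6x + 19/24y - 23/6z + 1/24 ≠ 0; add k_3 = -1/6yz - 1/6x + 19/24y - 23/6z + 1/24 to the basis.

The other S-polynomials (S(h_1,k_3), S(h_2,k_3)) all reduce to 0 modulo the current basis, so we have a Gröbner basis.
Inter-reduce: drop elements whose leading term is divisible by another's, tail-reduce, and make monic.
Reduced Gröbner basis: {x^2 + 12xy + 9y - 34z - 16, yz + x - 19/4y + 23z - 1/4}.

Since the reduced bases disagree, the two ideals are not the same.
The choice of monomial ordering does not affect the verdict — as long as both bases are computed under the same ordering, their equality decides ideal equality.

No, the ideals differ.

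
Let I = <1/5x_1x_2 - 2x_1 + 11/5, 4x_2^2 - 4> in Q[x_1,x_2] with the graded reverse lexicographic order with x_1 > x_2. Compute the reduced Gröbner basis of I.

G = {x_2^2 - 1, x_1 - 1/9x_2 - 10/9}

f_1 = 1/5x_1x_2 - 2x_1 + 11/5, LT = x_1x_2.
f_2 = 4x_2^2 - 4, LT = x_2^2.

S(f_1,f_2): lcm = x_1x_2^2. S = -10x_1x_2 + x_1 + 11x_2.
  leading term x_1x_2: subtract (-50)·f_1 from -10x_1x_2 + x_1 + 11x_2 → -99x_1 + 11x_2 + 110
  leading term x_1: no divisor's leading term divides it; move -99x_1 to the remainder.
  leading term x_2: no divisor's leading term divides it; move 11x_2 to the remainder.
  leading term 1: no divisor's leading term divides it; move 110 to the remainder.
  remainder -99x_1 + 11x_2 + 110 ≠ 0; add g_3 = -99x_1 + 11x_2 + 110 to the basis.

S(f_1,g_3): lcm = x_1x_2. S = 1/9x_2^2 - 10x_1 + 10/9x_2 + 11.
  leading term x_2^2: subtract (1/36)·f_2 from 1/9x_2^2 - 10x_1 + 10/9x_2 + 11 → -10x_1 + 10/9x_2 + 100/9
  leading term x_1: subtract (10/99)·g_3 from -10x_1 + 10/9x_2 + 100/9 → 0
  remainder 0.

S(f_2,g_3): leading monomials are coprime, so the S-polynomial reduces to 0 (Buchberger's first criterion).
Every S-polynomial of the final basis reduces to 0, so we have a Gröbner basis.
Inter-reduce: drop elements whose leading term is divisible by another's, tail-reduce, and make monic.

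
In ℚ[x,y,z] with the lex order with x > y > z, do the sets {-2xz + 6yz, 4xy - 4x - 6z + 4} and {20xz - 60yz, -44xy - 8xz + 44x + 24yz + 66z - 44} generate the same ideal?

Yes, the ideals are equal.

For a fixed monomial order, each ideal has a unique reduced Gröbner basis; comparing bases decides equality.
Buchberger on the first generating set:
f_1 = -2xz + 6yz, LT = xz.
f_2 = 4xy - 4x - 6z + 4, LT = xy.

S(f_1,f_2): lcm = xyz. S = xz - 3y²z + 3/2z² - z.
  leading term xz: subtract (-½)·f_1 from xz - 3y²z + 3/2z² - z → -3y²z + 3yz + 3/2z² - z
  leading term y²z: no divisor's leading term divides it; move -3y²z to the remainder.
  leading term yz: no divisor's leading term divides it; move 3yz to the remainder.
  leading term z²: no divisor's leading term divides it; move 3/2z² to the remainder.
  leading term z: no divisor's leading term divides it; move -z to the remainder.
  remainder -3y²z + 3yz + 3/2z² - z ≠ 0; add g_3 = -3y²z + 3yz + 3/2z² - z to the basis.

The other S-polynomials (S(f_1,g_3), S(f_2,g_3)) all reduce to 0 modulo the current basis, so we have a Gröbner basis.
Inter-reduce: drop elements whose leading term is divisible by another's, tail-reduce, and make monic.
Reduced Gröbner basis: {xy - x - 3/2z + 1, xz - 3yz, y²z - yz - ½z² + ⅓z}.

Buchberger on the second generating set:
h_1 = 20xz - 60yz, LT = xz.
h_2 = -44xy - 8xz + 44x + 24yz + 66z - 44, LT = xy.

S(h_1,h_2): lcm = xyz. S = -2/11xz² + xz - 3y²z + 6/11yz² + 3/2z² - z.
  leading term xz²: subtract (-1/110z)·h_1 from -2/11xz² + xz - 3y²z + 6/11yz² + 3/2z² - z → xz - 3y²z + 3/2z² - z
  leading term xz: subtract (1/20)·h_1 from xz - 3y²z + 3/2z² - z → -3y²z + 3yz + 3/2z² - z
  leading term y²z: no divisor's leading term divides it; move -3y²z to the remainder.
  leading term yz: no divisor's leading term divides it; move 3yz to the remainder.
  leading term z²: no divisor's leading term divides it; move 3/2z² to the remainder.
  leading term z: no divisor's leading term divides it; move -z to the remainder.
  remainder -3y²z + 3yz + 3/2z² - z ≠ 0; add k_3 = -3y²z + 3yz + 3/2z² - z to the basis.

The other S-polynomials (S(h_1,k_3), S(h_2,k_3)) all reduce to 0 modulo the current basis, so we have a Gröbner basis.
Inter-reduce: drop elements whose leading term is divisible by another's, tail-reduce, and make monic.
Reduced Gröbner basis: {xy - x - 3/2z + 1, xz - 3yz, y²z - yz - ½z² + ⅓z}.

The two bases agree; hence the ideals are identical.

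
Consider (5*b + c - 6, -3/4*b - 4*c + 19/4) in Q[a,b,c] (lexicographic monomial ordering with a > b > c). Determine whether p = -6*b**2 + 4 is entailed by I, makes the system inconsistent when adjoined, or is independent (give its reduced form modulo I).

Adjoining -6*b**2 + 4 makes the ideal the whole ring: the system is inconsistent.

First compute the reduced Gröbner basis of I by Buchberger's algorithm.
f_1 = 5*b + c - 6, LT = b.
f_2 = -3/4*b - 4*c + 19/4, LT = b.

S(f_1,f_2): lcm = b. S = -77/15*c + 77/15.
  reduce S modulo (f_1, f_2):
  remainder -77/15*c + 77/15 ≠ 0; add h_3 = -77/15*c + 77/15 to the basis.

The other S-polynomials (S(f_1,h_3), S(f_2,h_3)) all reduce to 0 modulo the current basis, so we have a Gröbner basis.
Inter-reduce: drop elements whose leading term is divisible by another's, tail-reduce, and make monic.
Reduced Gröbner basis: {b - 1, c - 1}.
Label its elements g_1 = b - 1, g_2 = c - 1.

Reduce p = -6*b**2 + 4 modulo G:
  leading term b**2: subtract (-6*b)·g_1 from -6*b**2 + 4 → -6*b + 4
  leading term b: subtract (-6)·g_1 from -6*b + 4 → -2
  leading term 1: no divisor's leading term divides it; move -2 to the remainder.
  normal form = -2.
The normal form is nonzero, so p ∉ I. Since p minus its normal form lies in I, I + (p) = I + (r) where r = -2; decide whether this ideal is the whole ring.
Here r = -2 is a nonzero constant, hence a unit: 1 ∈ I + (p), the Gröbner basis of I + (p) is {1}, and the enlarged system has no common solution — adjoining p is inconsistent.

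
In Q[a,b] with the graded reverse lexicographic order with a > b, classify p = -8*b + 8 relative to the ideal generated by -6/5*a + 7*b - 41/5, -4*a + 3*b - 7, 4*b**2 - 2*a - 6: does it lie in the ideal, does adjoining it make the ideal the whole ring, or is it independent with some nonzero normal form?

First compute the reduced Gröbner basis of I by Buchberger's algorithm.
f_1 = -6/5*a + 7*b - 41/5, LT = a.
f_2 = -4*a + 3*b - 7, LT = a.
f_3 = 4*b**2 - 2*a - 6, LT = b**2.

S(f_1,f_2): lcm = a. S = -61/12*b + 61/12.
  leading term b: no divisor's leading term divides it; move -61/12*b to the remainder.
  leading term 1: no divisor's leading term divides it; move 61/12 to the remainder.
  remainder -61/12*b + 61/12 ≠ 0; add h_4 = -61/12*b + 61/12 to the basis.

The other S-polynomials (S(f_1,f_3), S(f_2,f_3), S(f_1,h_4), S(f_2,h_4), S(f_3,h_4)) all reduce to 0 modulo the current basis, so we have a Gröbner basis.
Inter-reduce: drop elements whose leading term is divisible by another's, tail-reduce, and make monic.
Reduced Gröbner basis: {a + 1, b - 1}.
Label its elements g_1 = a + 1, g_2 = b - 1.

Reduce p = -8*b + 8 modulo G:
  leading term b: subtract (-8)·g_2 from -8*b + 8 → 0
  normal form = 0.
Since the normal form is 0, p ∈ I.

-8*b + 8 lies in I (it reduces to 0).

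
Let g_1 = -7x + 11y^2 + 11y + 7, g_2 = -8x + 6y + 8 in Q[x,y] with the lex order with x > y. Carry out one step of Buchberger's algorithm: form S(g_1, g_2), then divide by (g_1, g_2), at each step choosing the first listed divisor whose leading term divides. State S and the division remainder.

lcm(LM(g_1), LM(g_2)) = x.
S = (lcm/LT(g_1))·g_1 − (lcm/LT(g_2))·g_2 = -11/7y^2 - 23/28y.
Reduce S modulo (g_1, g_2) in that order:
  leading term y^2: no divisor's leading term divides it; move -11/7y^2 to the remainder.
  leading term y: no divisor's leading term divides it; move -23/28y to the remainder.
The remainder -11/7y^2 - 23/28y is nonzero, so it would be added as the next basis element.

S(g_1, g_2) = -11/7y^2 - 23/28y; remainder on division = -11/7y^2 - 23/28y.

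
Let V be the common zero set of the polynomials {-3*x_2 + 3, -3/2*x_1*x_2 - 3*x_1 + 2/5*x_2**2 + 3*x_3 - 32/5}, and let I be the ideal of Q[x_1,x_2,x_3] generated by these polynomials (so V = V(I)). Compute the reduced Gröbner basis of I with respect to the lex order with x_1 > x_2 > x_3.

G = {x_1 - 2/3*x_3 + 4/3, x_2 - 1}

f_1 = -3*x_2 + 3, LT = x_2.
f_2 = -3/2*x_1*x_2 - 3*x_1 + 2/5*x_2**2 + 3*x_3 - 32/5, LT = x_1*x_2.

S(f_1,f_2): lcm = x_1*x_2. S = -3*x_1 + 4/15*x_2**2 + 2*x_3 - 64/15.
  leading term x_1: no divisor's leading term divides it; move -3*x_1 to the remainder.
  leading term x_2**2: subtract (-4/45*x_2)·f_1 from 4/15*x_2**2 + 2*x_3 - 64/15 → 4/15*x_2 + 2*x_3 - 64/15
  leading term x_2: subtract (-4/45)·f_1 from 4/15*x_2 + 2*x_3 - 64/15 → 2*x_3 - 4
  leading term x_3: no divisor's leading term divides it; move 2*x_3 to the remainder.
  leading term 1: no divisor's leading term divides it; move -4 to the remainder.
  remainder -3*x_1 + 2*x_3 - 4 ≠ 0; add g_3 = -3*x_1 + 2*x_3 - 4 to the basis.

The other S-polynomials (S(f_1,g_3), S(f_2,g_3)) all reduce to 0 modulo the current basis, so we have a Gröbner basis.
Inter-reduce: drop elements whose leading term is divisible by another's, tail-reduce, and make monic.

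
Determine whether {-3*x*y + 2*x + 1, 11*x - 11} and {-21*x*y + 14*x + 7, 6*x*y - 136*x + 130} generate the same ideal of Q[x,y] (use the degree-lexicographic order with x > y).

Yes, the ideals are equal.

For a fixed monomial order, each ideal has a unique reduced Gröbner basis; comparing bases decides equality.
Buchberger on the first generating set:
f_1 = -3*x*y + 2*x + 1, LT = x*y.
f_2 = 11*x - 11, LT = x.

S(f_1,f_2): lcm = x*y. S = -2/3*x + y - 1/3.
  leading term x: subtract (-2/33)·f_2 from -2/3*x + y - 1/3 → y - 1
  leading term y: no divisor's leading term divides it; move y to the remainder.
  leading term 1: no divisor's leading term divides it; move -1 to the remainder.
  remainder y - 1 ≠ 0; add g_3 = y - 1 to the basis.

The other S-polynomials (S(f_1,g_3), S(f_2,g_3)) all reduce to 0 modulo the current basis, so we have a Gröbner basis.
Inter-reduce: drop elements whose leading term is divisible by another's, tail-reduce, and make monic.
Reduced Gröbner basis: {x - 1, y - 1}.

Buchberger on the second generating set:
h_1 = -21*x*y + 14*x + 7, LT = x*y.
h_2 = 6*x*y - 136*x + 130, LT = x*y.

S(h_1,h_2): lcm = x*y. S = 22*x - 22.
  leading term x: no divisor's leading term divides it; move 22*x to the remainder.
  leading term 1: no divisor's leading term divides it; move -22 to the remainder.
  remainder 22*x - 22 ≠ 0; add k_3 = 22*x - 22 to the basis.

S(h_1,k_3): lcm = x*y. S = -2/3*x + y - 1/3.
  leading term x: subtract (-1/33)·k_3 from -2/3*x + y - 1/3 → y - 1
  leading term y: no divisor's leading term divides it; move y to the remainder.
  leading term 1: no divisor's leading term divides it; move -1 to the remainder.
  remainder y - 1 ≠ 0; add k_4 = y - 1 to the basis.

The other S-polynomials (S(h_2,k_3), S(h_1,k_4), S(h_2,k_4), S(k_3,k_4)) all reduce to 0 modulo the current basis, so we have a Gröbner basis.
Inter-reduce: drop elements whose leading term is divisible by another's, tail-reduce, and make monic.
Reduced Gröbner basis: {x - 1, y - 1}.

Same reduced basis, so the two generating sets span the same ideal.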